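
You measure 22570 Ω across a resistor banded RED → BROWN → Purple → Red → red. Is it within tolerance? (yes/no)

no

Red → 2 (first significant figure)
Brown → 1 (second significant figure)
Violet → 7 (third significant figure)
Red → ×10^2 multiplier
Red → ±2% tolerance
217 × 100 = 21700 Ω
Allowed range: 21266 Ω to 22134 Ω.
22570 Ω lies outside that range.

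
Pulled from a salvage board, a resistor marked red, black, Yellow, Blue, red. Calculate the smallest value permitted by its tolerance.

Red → 2 (first significant figure)
Black → 0 (second significant figure)
Yellow → 4 (third significant figure)
Blue → ×10^6 multiplier
Red → ±2% tolerance
204 × 1000000 = 204000000 Ω
Smallest = 204000000 × (1 − 2/100) = 199920000 Ω.

199920000 Ω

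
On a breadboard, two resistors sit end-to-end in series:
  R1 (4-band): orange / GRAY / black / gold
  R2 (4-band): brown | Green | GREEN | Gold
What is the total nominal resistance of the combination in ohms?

1500038 Ω

R1: orange, grey → 38; black ×1 → 38 Ω.
R2: brown, green → 15; green ×10^5 → 1500000 Ω.
Series: 38 + 1500000 = 1500038 Ω.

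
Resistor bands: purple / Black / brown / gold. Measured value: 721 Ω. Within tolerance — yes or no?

yes

Violet → 7 (first significant figure)
Black → 0 (second significant figure)
Brown → ×10 multiplier
Gold → ±5% tolerance
70 × 10 = 700 Ω
Allowed range: 665 Ω to 735 Ω.
721 Ω lies inside that range.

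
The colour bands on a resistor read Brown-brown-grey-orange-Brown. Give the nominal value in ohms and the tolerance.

Brown → 1 (first significant figure)
Brown → 1 (second significant figure)
Grey → 8 (third significant figure)
Orange → ×10^3 multiplier
Brown → ±1% tolerance
118 × 1000 = 118000 Ω

118000 Ω ±1%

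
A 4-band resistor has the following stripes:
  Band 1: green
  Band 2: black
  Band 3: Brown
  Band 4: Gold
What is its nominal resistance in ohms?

Green → 5 (first significant figure)
Black → 0 (second significant figure)
Brown → ×10 multiplier
50 × 10 = 500 Ω

500 Ω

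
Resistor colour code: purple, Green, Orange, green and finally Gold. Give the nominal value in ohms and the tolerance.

Violet → 7 (first significant figure)
Green → 5 (second significant figure)
Orange → 3 (third significant figure)
Green → ×10^5 multiplier
Gold → ±5% tolerance
753 × 100000 = 75300000 Ω

75300000 Ω ±5%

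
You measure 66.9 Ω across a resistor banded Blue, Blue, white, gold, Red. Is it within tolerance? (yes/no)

Blue → 6 (first significant figure)
Blue → 6 (second significant figure)
White → 9 (third significant figure)
Gold → ×0.1 multiplier
Red → ±2% tolerance
669 × 0.1 = 66.9 Ω
Allowed range: 65.562 Ω to 68.238 Ω.
66.9 Ω lies inside that range.

yes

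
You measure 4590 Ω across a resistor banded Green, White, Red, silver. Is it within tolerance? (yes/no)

no

Green → 5 (first significant figure)
White → 9 (second significant figure)
Red → ×10^2 multiplier
Silver → ±10% tolerance
59 × 100 = 5900 Ω
Allowed range: 5310 Ω to 6490 Ω.
4590 Ω lies outside that range.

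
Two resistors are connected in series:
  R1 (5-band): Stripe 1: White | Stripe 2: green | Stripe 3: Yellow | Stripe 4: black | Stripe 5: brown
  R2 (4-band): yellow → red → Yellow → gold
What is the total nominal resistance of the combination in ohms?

R1: white, green, yellow → 954; black ×1 → 954 Ω.
R2: yellow, red → 42; yellow ×10^4 → 420000 Ω.
Series: 954 + 420000 = 420954 Ω.

420954 Ω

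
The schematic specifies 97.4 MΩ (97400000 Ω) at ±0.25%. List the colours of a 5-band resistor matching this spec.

97400000 Ω = 974 × 10^5.
9 → white
7 → violet
4 → yellow
Multiplier 10^5 → green.
±0.25% tolerance → blue.

white, violet, yellow, green, blue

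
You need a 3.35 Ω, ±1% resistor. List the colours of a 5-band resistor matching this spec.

3.35 Ω = 335 × 10^-2.
3 → orange
3 → orange
5 → green
Multiplier 10^-2 → silver.
±1% tolerance → brown.

orange, orange, green, silver, brown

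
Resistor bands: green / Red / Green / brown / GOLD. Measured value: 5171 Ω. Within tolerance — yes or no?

Green → 5 (first significant figure)
Red → 2 (second significant figure)
Green → 5 (third significant figure)
Brown → ×10 multiplier
Gold → ±5% tolerance
525 × 10 = 5250 Ω
Allowed range: 4987.5 Ω to 5512.5 Ω.
5171 Ω lies inside that range.

yes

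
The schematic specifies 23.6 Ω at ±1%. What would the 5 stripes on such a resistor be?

23.6 Ω = 236 × 10^-1.
2 → red
3 → orange
6 → blue
Multiplier 10^-1 → gold.
±1% tolerance → brown.

red, orange, blue, gold, brown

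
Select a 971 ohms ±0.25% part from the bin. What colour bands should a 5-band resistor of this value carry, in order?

971 Ω = 971 × 10^0.
9 → white
7 → violet
1 → brown
Multiplier 10^0 → black.
±0.25% tolerance → blue.

white, violet, brown, black, blue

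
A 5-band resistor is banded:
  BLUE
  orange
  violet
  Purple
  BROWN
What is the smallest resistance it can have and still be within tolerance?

6306300000 Ω

Blue → 6 (first significant figure)
Orange → 3 (second significant figure)
Violet → 7 (third significant figure)
Violet → ×10^7 multiplier
Brown → ±1% tolerance
637 × 10000000 = 6370000000 Ω
Smallest = 6370000000 × (1 − 1/100) = 6306300000 Ω.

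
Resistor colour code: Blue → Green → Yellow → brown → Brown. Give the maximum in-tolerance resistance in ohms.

6605.4 Ω

Blue → 6 (first significant figure)
Green → 5 (second significant figure)
Yellow → 4 (third significant figure)
Brown → ×10 multiplier
Brown → ±1% tolerance
654 × 10 = 6540 Ω
Maximum = 6540 × (1 + 1/100) = 6605.4 Ω.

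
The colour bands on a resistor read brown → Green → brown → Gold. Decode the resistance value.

Brown → 1 (first significant figure)
Green → 5 (second significant figure)
Brown → ×10 multiplier
15 × 10 = 150 Ω

150 Ω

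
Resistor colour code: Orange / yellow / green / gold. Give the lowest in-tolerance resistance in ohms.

Orange → 3 (first significant figure)
Yellow → 4 (second significant figure)
Green → ×10^5 multiplier
Gold → ±5% tolerance
34 × 100000 = 3400000 Ω
Lowest = 3400000 × (1 − 5/100) = 3230000 Ω.

3230000 Ω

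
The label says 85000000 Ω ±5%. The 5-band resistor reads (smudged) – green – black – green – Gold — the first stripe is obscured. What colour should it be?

grey

85000000 Ω = 850 × 10^5.
The first band gives digit 8 of the significand, and 8 is grey.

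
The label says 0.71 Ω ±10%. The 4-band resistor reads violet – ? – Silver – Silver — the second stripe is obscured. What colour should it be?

0.71 Ω = 71 × 10^-2.
The second band gives digit 1 of the significand, and 1 is brown.

brown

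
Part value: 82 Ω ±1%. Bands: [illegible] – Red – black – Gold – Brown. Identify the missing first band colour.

grey

82 Ω = 820 × 10^-1.
The first band gives digit 8 of the significand, and 8 is grey.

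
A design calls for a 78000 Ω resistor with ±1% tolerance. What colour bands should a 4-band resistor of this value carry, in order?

violet, grey, orange, brown

78000 Ω = 78 × 10^3.
7 → violet
8 → grey
Multiplier 10^3 → orange.
±1% tolerance → brown.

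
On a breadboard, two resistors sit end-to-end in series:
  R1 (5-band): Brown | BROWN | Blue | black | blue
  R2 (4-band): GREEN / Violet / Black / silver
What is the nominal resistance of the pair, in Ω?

173 Ω

R1: brown, brown, blue → 116; black ×1 → 116 Ω.
R2: green, violet → 57; black ×1 → 57 Ω.
Series: 116 + 57 = 173 Ω.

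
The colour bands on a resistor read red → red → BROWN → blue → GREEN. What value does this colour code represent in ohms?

Red → 2 (first significant figure)
Red → 2 (second significant figure)
Brown → 1 (third significant figure)
Blue → ×10^6 multiplier
221 × 1000000 = 221000000 Ω

221000000 Ω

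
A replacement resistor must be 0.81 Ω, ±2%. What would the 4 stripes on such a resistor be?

grey, brown, silver, red

0.81 Ω = 81 × 10^-2.
8 → grey
1 → brown
Multiplier 10^-2 → silver.
±2% tolerance → red.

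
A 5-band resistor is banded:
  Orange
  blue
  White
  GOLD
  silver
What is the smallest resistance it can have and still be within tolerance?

33.21 Ω

Orange → 3 (first significant figure)
Blue → 6 (second significant figure)
White → 9 (third significant figure)
Gold → ×0.1 multiplier
Silver → ±10% tolerance
369 × 0.1 = 36.9 Ω
Smallest = 36.9 × (1 − 10/100) = 33.21 Ω.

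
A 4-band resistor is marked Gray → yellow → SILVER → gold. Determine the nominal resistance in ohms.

Grey → 8 (first significant figure)
Yellow → 4 (second significant figure)
Silver → ×0.01 multiplier
84 × 0.01 = 0.84 Ω

0.84 Ω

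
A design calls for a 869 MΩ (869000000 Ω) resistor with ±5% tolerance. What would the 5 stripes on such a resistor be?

869000000 Ω = 869 × 10^6.
8 → grey
6 → blue
9 → white
Multiplier 10^6 → blue.
±5% tolerance → gold.

grey, blue, white, blue, gold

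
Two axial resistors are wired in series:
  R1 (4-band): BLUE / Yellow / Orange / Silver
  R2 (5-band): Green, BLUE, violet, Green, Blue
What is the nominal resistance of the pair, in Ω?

R1: blue, yellow → 64; orange ×10^3 → 64000 Ω.
R2: green, blue, violet → 567; green ×10^5 → 56700000 Ω.
Series: 64000 + 56700000 = 56764000 Ω.

56764000 Ω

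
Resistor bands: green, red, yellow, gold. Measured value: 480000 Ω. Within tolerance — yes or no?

no

Green → 5 (first significant figure)
Red → 2 (second significant figure)
Yellow → ×10^4 multiplier
Gold → ±5% tolerance
52 × 10000 = 520000 Ω
Allowed range: 494000 Ω to 546000 Ω.
480000 Ω lies outside that range.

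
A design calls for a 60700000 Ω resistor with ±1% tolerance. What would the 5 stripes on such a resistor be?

blue, black, violet, green, brown

60700000 Ω = 607 × 10^5.
6 → blue
0 → black
7 → violet
Multiplier 10^5 → green.
±1% tolerance → brown.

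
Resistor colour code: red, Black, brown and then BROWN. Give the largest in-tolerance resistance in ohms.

202 Ω

Red → 2 (first significant figure)
Black → 0 (second significant figure)
Brown → ×10 multiplier
Brown → ±1% tolerance
20 × 10 = 200 Ω
Largest = 200 × (1 + 1/100) = 202 Ω.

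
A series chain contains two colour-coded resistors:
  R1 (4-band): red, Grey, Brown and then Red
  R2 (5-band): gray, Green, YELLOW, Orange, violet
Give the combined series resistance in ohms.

R1: red, grey → 28; brown ×10 → 280 Ω.
R2: grey, green, yellow → 854; orange ×10^3 → 854000 Ω.
Series: 280 + 854000 = 854280 Ω.

854280 Ω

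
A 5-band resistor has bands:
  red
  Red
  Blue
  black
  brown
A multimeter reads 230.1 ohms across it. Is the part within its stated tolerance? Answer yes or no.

no

Red → 2 (first significant figure)
Red → 2 (second significant figure)
Blue → 6 (third significant figure)
Black → ×1 multiplier
Brown → ±1% tolerance
226 × 1 = 226 Ω
Allowed range: 223.74 Ω to 228.26 Ω.
230.1 ohms lies outside that range.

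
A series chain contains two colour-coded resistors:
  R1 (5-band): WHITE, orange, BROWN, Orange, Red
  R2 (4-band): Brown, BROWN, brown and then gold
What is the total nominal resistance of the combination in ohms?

R1: white, orange, brown → 931; orange ×10^3 → 931000 Ω.
R2: brown, brown → 11; brown ×10 → 110 Ω.
Series: 931000 + 110 = 931110 Ω.

931110 Ω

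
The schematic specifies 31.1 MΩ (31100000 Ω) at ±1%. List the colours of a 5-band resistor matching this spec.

orange, brown, brown, green, brown

31100000 Ω = 311 × 10^5.
3 → orange
1 → brown
1 → brown
Multiplier 10^5 → green.
±1% tolerance → brown.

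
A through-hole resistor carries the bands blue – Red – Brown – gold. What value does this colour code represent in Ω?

620 Ω

Blue → 6 (first significant figure)
Red → 2 (second significant figure)
Brown → ×10 multiplier
62 × 10 = 620 Ω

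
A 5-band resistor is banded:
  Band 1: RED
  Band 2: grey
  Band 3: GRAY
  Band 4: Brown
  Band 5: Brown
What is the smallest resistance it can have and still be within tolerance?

2851.2 Ω

Red → 2 (first significant figure)
Grey → 8 (second significant figure)
Grey → 8 (third significant figure)
Brown → ×10 multiplier
Brown → ±1% tolerance
288 × 10 = 2880 Ω
Smallest = 2880 × (1 − 1/100) = 2851.2 Ω.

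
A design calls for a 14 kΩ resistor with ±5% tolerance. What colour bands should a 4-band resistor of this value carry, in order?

brown, yellow, orange, gold

14000 Ω = 14 × 10^3.
1 → brown
4 → yellow
Multiplier 10^3 → orange.
±5% tolerance → gold.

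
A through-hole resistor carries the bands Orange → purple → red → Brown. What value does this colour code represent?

3700 Ω

Orange → 3 (first significant figure)
Violet → 7 (second significant figure)
Red → ×10^2 multiplier
37 × 100 = 3700 Ω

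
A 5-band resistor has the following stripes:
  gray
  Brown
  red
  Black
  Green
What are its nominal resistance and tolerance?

812 Ω ±0.5%

Grey → 8 (first significant figure)
Brown → 1 (second significant figure)
Red → 2 (third significant figure)
Black → ×1 multiplier
Green → ±0.5% tolerance
812 × 1 = 812 Ω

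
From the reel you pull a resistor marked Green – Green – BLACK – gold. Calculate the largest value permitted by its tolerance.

57.75 Ω

Green → 5 (first significant figure)
Green → 5 (second significant figure)
Black → ×1 multiplier
Gold → ±5% tolerance
55 × 1 = 55 Ω
Largest = 55 × (1 + 5/100) = 57.75 Ω.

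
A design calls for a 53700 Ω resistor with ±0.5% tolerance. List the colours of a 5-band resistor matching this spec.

green, orange, violet, red, green

53700 Ω = 537 × 10^2.
5 → green
3 → orange
7 → violet
Multiplier 10^2 → red.
±0.5% tolerance → green.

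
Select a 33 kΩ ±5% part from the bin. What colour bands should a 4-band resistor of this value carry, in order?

33000 Ω = 33 × 10^3.
3 → orange
3 → orange
Multiplier 10^3 → orange.
±5% tolerance → gold.

orange, orange, orange, gold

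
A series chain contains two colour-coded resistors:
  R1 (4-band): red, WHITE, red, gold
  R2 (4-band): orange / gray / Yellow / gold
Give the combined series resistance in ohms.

382900 Ω

R1: red, white → 29; red ×10^2 → 2900 Ω.
R2: orange, grey → 38; yellow ×10^4 → 380000 Ω.
Series: 2900 + 380000 = 382900 Ω.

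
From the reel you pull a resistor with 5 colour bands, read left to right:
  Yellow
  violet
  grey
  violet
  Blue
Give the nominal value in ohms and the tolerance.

4780000000 Ω ±0.25%

Yellow → 4 (first significant figure)
Violet → 7 (second significant figure)
Grey → 8 (third significant figure)
Violet → ×10^7 multiplier
Blue → ±0.25% tolerance
478 × 10000000 = 4780000000 Ω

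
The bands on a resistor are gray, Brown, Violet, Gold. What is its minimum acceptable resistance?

769500000 Ω

Grey → 8 (first significant figure)
Brown → 1 (second significant figure)
Violet → ×10^7 multiplier
Gold → ±5% tolerance
81 × 10000000 = 810000000 Ω
Minimum = 810000000 × (1 − 5/100) = 769500000 Ω.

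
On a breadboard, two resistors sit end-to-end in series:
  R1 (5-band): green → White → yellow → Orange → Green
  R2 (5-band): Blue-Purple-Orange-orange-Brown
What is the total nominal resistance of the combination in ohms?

R1: green, white, yellow → 594; orange ×10^3 → 594000 Ω.
R2: blue, violet, orange → 673; orange ×10^3 → 673000 Ω.
Series: 594000 + 673000 = 1267000 Ω.

1267000 Ω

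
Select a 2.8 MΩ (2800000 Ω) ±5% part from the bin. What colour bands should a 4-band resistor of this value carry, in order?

2800000 Ω = 28 × 10^5.
2 → red
8 → grey
Multiplier 10^5 → green.
±5% tolerance → gold.

red, grey, green, gold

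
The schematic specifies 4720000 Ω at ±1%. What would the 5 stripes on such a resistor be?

yellow, violet, red, yellow, brown

4720000 Ω = 472 × 10^4.
4 → yellow
7 → violet
2 → red
Multiplier 10^4 → yellow.
±1% tolerance → brown.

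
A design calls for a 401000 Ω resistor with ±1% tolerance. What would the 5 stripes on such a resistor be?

yellow, black, brown, orange, brown

401000 Ω = 401 × 10^3.
4 → yellow
0 → black
1 → brown
Multiplier 10^3 → orange.
±1% tolerance → brown.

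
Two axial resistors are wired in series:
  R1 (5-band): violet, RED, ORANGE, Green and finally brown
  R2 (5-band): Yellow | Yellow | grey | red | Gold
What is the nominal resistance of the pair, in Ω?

R1: violet, red, orange → 723; green ×10^5 → 72300000 Ω.
R2: yellow, yellow, grey → 448; red ×10^2 → 44800 Ω.
Series: 72300000 + 44800 = 72344800 Ω.

72344800 Ω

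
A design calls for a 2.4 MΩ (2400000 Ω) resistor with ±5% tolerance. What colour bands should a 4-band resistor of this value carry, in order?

red, yellow, green, gold

2400000 Ω = 24 × 10^5.
2 → red
4 → yellow
Multiplier 10^5 → green.
±5% tolerance → gold.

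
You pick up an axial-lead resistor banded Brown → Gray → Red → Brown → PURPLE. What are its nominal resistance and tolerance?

1820 Ω ±0.1%

Brown → 1 (first significant figure)
Grey → 8 (second significant figure)
Red → 2 (third significant figure)
Brown → ×10 multiplier
Violet → ±0.1% tolerance
182 × 10 = 1820 Ω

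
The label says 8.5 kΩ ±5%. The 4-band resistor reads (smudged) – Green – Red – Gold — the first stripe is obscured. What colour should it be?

8500 Ω = 85 × 10^2.
The first band gives digit 8 of the significand, and 8 is grey.

grey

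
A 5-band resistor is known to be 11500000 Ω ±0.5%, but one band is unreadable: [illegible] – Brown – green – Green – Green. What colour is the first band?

11500000 Ω = 115 × 10^5.
The first band gives digit 1 of the significand, and 1 is brown.

brown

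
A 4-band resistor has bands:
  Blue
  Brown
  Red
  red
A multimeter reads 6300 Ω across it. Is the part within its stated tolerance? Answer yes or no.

Blue → 6 (first significant figure)
Brown → 1 (second significant figure)
Red → ×10^2 multiplier
Red → ±2% tolerance
61 × 100 = 6100 Ω
Allowed range: 5978 Ω to 6222 Ω.
6300 Ω lies outside that range.

no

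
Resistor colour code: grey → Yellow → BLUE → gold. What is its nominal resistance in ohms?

84000000 Ω

Grey → 8 (first significant figure)
Yellow → 4 (second significant figure)
Blue → ×10^6 multiplier
84 × 1000000 = 84000000 Ω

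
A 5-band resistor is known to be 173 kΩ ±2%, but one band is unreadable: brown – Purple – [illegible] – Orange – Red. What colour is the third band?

orange

173000 Ω = 173 × 10^3.
The third band gives digit 3 of the significand, and 3 is orange.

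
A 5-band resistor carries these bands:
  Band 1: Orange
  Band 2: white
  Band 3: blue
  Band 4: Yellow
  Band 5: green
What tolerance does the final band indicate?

±0.5%

The last band, green, is the tolerance band.
Green corresponds to ±0.5%.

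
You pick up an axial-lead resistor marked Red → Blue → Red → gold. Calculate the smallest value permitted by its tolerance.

2470 Ω

Red → 2 (first significant figure)
Blue → 6 (second significant figure)
Red → ×10^2 multiplier
Gold → ±5% tolerance
26 × 100 = 2600 Ω
Smallest = 2600 × (1 − 5/100) = 2470 Ω.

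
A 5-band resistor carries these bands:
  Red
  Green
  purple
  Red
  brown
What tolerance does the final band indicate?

The last band, brown, is the tolerance band.
Brown corresponds to ±1%.

±1%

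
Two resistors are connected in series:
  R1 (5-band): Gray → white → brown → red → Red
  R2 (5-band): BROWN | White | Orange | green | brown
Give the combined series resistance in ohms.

19389100 Ω

R1: grey, white, brown → 891; red ×10^2 → 89100 Ω.
R2: brown, white, orange → 193; green ×10^5 → 19300000 Ω.
Series: 89100 + 19300000 = 19389100 Ω.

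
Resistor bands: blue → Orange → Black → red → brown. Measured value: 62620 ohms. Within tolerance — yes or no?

yes

Blue → 6 (first significant figure)
Orange → 3 (second significant figure)
Black → 0 (third significant figure)
Red → ×10^2 multiplier
Brown → ±1% tolerance
630 × 100 = 63000 Ω
Allowed range: 62370 Ω to 63630 Ω.
62620 ohms lies inside that range.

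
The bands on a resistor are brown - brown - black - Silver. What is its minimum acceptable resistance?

Brown → 1 (first significant figure)
Brown → 1 (second significant figure)
Black → ×1 multiplier
Silver → ±10% tolerance
11 × 1 = 11 Ω
Minimum = 11 × (1 − 10/100) = 9.9 Ω.

9.9 Ω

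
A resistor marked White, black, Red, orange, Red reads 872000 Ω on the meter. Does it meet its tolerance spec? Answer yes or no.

White → 9 (first significant figure)
Black → 0 (second significant figure)
Red → 2 (third significant figure)
Orange → ×10^3 multiplier
Red → ±2% tolerance
902 × 1000 = 902000 Ω
Allowed range: 883960 Ω to 920040 Ω.
872000 Ω lies outside that range.

no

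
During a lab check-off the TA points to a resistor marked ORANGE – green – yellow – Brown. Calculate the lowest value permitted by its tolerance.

346500 Ω

Orange → 3 (first significant figure)
Green → 5 (second significant figure)
Yellow → ×10^4 multiplier
Brown → ±1% tolerance
35 × 10000 = 350000 Ω
Lowest = 350000 × (1 − 1/100) = 346500 Ω.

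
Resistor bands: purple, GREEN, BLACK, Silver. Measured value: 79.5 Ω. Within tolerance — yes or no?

Violet → 7 (first significant figure)
Green → 5 (second significant figure)
Black → ×1 multiplier
Silver → ±10% tolerance
75 × 1 = 75 Ω
Allowed range: 67.5 Ω to 82.5 Ω.
79.5 Ω lies inside that range.

yes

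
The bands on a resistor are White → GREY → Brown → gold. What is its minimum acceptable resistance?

White → 9 (first significant figure)
Grey → 8 (second significant figure)
Brown → ×10 multiplier
Gold → ±5% tolerance
98 × 10 = 980 Ω
Minimum = 980 × (1 − 5/100) = 931 Ω.

931 Ω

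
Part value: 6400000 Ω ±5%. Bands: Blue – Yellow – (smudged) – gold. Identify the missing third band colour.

6400000 Ω = 64 × 10^5.
The third band is the multiplier, 10^5, which is green.

green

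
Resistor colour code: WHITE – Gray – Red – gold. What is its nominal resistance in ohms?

White → 9 (first significant figure)
Grey → 8 (second significant figure)
Red → ×10^2 multiplier
98 × 100 = 9800 Ω

9800 Ω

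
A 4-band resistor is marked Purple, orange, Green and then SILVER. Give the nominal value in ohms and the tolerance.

7300000 Ω ±10%

Violet → 7 (first significant figure)
Orange → 3 (second significant figure)
Green → ×10^5 multiplier
Silver → ±10% tolerance
73 × 100000 = 7300000 Ω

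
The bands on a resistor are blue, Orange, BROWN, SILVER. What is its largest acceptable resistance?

693 Ω

Blue → 6 (first significant figure)
Orange → 3 (second significant figure)
Brown → ×10 multiplier
Silver → ±10% tolerance
63 × 10 = 630 Ω
Largest = 630 × (1 + 10/100) = 693 Ω.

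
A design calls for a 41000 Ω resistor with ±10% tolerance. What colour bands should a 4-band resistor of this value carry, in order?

41000 Ω = 41 × 10^3.
4 → yellow
1 → brown
Multiplier 10^3 → orange.
±10% tolerance → silver.

yellow, brown, orange, silver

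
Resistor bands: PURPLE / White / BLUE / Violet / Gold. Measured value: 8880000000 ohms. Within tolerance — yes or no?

Violet → 7 (first significant figure)
White → 9 (second significant figure)
Blue → 6 (third significant figure)
Violet → ×10^7 multiplier
Gold → ±5% tolerance
796 × 10000000 = 7960000000 Ω
Allowed range: 7562000000 Ω to 8358000000 Ω.
8880000000 ohms lies outside that range.

no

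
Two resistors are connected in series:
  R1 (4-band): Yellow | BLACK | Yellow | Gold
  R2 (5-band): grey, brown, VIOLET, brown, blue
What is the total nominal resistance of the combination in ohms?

R1: yellow, black → 40; yellow ×10^4 → 400000 Ω.
R2: grey, brown, violet → 817; brown ×10 → 8170 Ω.
Series: 400000 + 8170 = 408170 Ω.

408170 Ω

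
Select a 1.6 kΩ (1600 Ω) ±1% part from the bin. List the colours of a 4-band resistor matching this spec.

1600 Ω = 16 × 10^2.
1 → brown
6 → blue
Multiplier 10^2 → red.
±1% tolerance → brown.

brown, blue, red, brown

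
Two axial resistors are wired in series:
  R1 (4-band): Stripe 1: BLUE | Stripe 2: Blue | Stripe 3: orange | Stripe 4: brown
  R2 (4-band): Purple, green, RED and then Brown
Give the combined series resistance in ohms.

73500 Ω

R1: blue, blue → 66; orange ×10^3 → 66000 Ω.
R2: violet, green → 75; red ×10^2 → 7500 Ω.
Series: 66000 + 7500 = 73500 Ω.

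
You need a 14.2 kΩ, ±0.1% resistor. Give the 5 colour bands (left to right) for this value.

brown, yellow, red, red, violet

14200 Ω = 142 × 10^2.
1 → brown
4 → yellow
2 → red
Multiplier 10^2 → red.
±0.1% tolerance → violet.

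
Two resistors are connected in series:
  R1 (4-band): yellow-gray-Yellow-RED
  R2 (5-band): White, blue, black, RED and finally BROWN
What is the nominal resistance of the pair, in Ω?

R1: yellow, grey → 48; yellow ×10^4 → 480000 Ω.
R2: white, blue, black → 960; red ×10^2 → 96000 Ω.
Series: 480000 + 96000 = 576000 Ω.

576000 Ω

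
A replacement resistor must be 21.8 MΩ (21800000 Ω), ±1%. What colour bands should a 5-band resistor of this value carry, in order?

red, brown, grey, green, brown

21800000 Ω = 218 × 10^5.
2 → red
1 → brown
8 → grey
Multiplier 10^5 → green.
±1% tolerance → brown.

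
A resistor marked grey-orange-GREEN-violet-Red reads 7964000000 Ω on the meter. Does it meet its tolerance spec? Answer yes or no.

no

Grey → 8 (first significant figure)
Orange → 3 (second significant figure)
Green → 5 (third significant figure)
Violet → ×10^7 multiplier
Red → ±2% tolerance
835 × 10000000 = 8350000000 Ω
Allowed range: 8183000000 Ω to 8517000000 Ω.
7964000000 Ω lies outside that range.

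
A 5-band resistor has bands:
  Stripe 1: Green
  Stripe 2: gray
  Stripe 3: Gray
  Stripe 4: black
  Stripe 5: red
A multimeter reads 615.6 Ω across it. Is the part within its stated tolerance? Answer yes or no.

no

Green → 5 (first significant figure)
Grey → 8 (second significant figure)
Grey → 8 (third significant figure)
Black → ×1 multiplier
Red → ±2% tolerance
588 × 1 = 588 Ω
Allowed range: 576.24 Ω to 599.76 Ω.
615.6 Ω lies outside that range.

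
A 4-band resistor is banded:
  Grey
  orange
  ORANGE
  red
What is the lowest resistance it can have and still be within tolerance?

Grey → 8 (first significant figure)
Orange → 3 (second significant figure)
Orange → ×10^3 multiplier
Red → ±2% tolerance
83 × 1000 = 83000 Ω
Lowest = 83000 × (1 − 2/100) = 81340 Ω.

81340 Ω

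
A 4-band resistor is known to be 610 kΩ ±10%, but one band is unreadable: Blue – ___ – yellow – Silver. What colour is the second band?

brown

610000 Ω = 61 × 10^4.
The second band gives digit 1 of the significand, and 1 is brown.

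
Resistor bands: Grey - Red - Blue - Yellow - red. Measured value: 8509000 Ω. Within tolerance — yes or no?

Grey → 8 (first significant figure)
Red → 2 (second significant figure)
Blue → 6 (third significant figure)
Yellow → ×10^4 multiplier
Red → ±2% tolerance
826 × 10000 = 8260000 Ω
Allowed range: 8094800 Ω to 8425200 Ω.
8509000 Ω lies outside that range.

no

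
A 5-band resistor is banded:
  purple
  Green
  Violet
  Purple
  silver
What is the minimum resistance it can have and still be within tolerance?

6813000000 Ω

Violet → 7 (first significant figure)
Green → 5 (second significant figure)
Violet → 7 (third significant figure)
Violet → ×10^7 multiplier
Silver → ±10% tolerance
757 × 10000000 = 7570000000 Ω
Minimum = 7570000000 × (1 − 10/100) = 6813000000 Ω.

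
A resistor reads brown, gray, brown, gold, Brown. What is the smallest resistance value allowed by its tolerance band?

Brown → 1 (first significant figure)
Grey → 8 (second significant figure)
Brown → 1 (third significant figure)
Gold → ×0.1 multiplier
Brown → ±1% tolerance
181 × 0.1 = 18.1 Ω
Smallest = 18.1 × (1 − 1/100) = 17.919 Ω.

17.919 Ω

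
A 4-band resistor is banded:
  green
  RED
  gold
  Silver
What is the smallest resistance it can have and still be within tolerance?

4.68 Ω

Green → 5 (first significant figure)
Red → 2 (second significant figure)
Gold → ×0.1 multiplier
Silver → ±10% tolerance
52 × 0.1 = 5.2 Ω
Smallest = 5.2 × (1 − 10/100) = 4.68 Ω.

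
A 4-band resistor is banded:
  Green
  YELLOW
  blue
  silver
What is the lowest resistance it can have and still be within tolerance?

48600000 Ω

Green → 5 (first significant figure)
Yellow → 4 (second significant figure)
Blue → ×10^6 multiplier
Silver → ±10% tolerance
54 × 1000000 = 54000000 Ω
Lowest = 54000000 × (1 − 10/100) = 48600000 Ω.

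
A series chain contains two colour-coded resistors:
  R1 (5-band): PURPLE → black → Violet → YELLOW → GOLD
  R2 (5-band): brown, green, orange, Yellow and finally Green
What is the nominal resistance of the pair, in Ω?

R1: violet, black, violet → 707; yellow ×10^4 → 7070000 Ω.
R2: brown, green, orange → 153; yellow ×10^4 → 1530000 Ω.
Series: 7070000 + 1530000 = 8600000 Ω.

8600000 Ω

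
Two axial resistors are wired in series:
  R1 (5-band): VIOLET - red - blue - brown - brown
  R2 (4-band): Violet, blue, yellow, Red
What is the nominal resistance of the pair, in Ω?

R1: violet, red, blue → 726; brown ×10 → 7260 Ω.
R2: violet, blue → 76; yellow ×10^4 → 760000 Ω.
Series: 7260 + 760000 = 767260 Ω.

767260 Ω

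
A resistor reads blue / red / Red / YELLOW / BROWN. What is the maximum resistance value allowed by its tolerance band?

6282200 Ω

Blue → 6 (first significant figure)
Red → 2 (second significant figure)
Red → 2 (third significant figure)
Yellow → ×10^4 multiplier
Brown → ±1% tolerance
622 × 10000 = 6220000 Ω
Maximum = 6220000 × (1 + 1/100) = 6282200 Ω.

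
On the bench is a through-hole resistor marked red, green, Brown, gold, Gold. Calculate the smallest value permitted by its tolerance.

23.845 Ω

Red → 2 (first significant figure)
Green → 5 (second significant figure)
Brown → 1 (third significant figure)
Gold → ×0.1 multiplier
Gold → ±5% tolerance
251 × 0.1 = 25.1 Ω
Smallest = 25.1 × (1 − 5/100) = 23.845 Ω.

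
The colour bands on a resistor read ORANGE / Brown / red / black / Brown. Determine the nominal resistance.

Orange → 3 (first significant figure)
Brown → 1 (second significant figure)
Red → 2 (third significant figure)
Black → ×1 multiplier
312 × 1 = 312 Ω

312 Ω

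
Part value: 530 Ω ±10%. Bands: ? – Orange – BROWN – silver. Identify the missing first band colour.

green

530 Ω = 53 × 10^1.
The first band gives digit 5 of the significand, and 5 is green.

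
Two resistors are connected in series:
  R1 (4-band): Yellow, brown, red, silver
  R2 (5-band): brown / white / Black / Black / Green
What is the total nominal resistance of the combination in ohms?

4290 Ω

R1: yellow, brown → 41; red ×10^2 → 4100 Ω.
R2: brown, white, black → 190; black ×1 → 190 Ω.
Series: 4100 + 190 = 4290 Ω.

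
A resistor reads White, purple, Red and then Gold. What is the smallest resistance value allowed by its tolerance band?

White → 9 (first significant figure)
Violet → 7 (second significant figure)
Red → ×10^2 multiplier
Gold → ±5% tolerance
97 × 100 = 9700 Ω
Smallest = 9700 × (1 − 5/100) = 9215 Ω.

9215 Ω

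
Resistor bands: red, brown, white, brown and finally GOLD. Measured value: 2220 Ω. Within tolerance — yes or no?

Red → 2 (first significant figure)
Brown → 1 (second significant figure)
White → 9 (third significant figure)
Brown → ×10 multiplier
Gold → ±5% tolerance
219 × 10 = 2190 Ω
Allowed range: 2080.5 Ω to 2299.5 Ω.
2220 Ω lies inside that range.

yes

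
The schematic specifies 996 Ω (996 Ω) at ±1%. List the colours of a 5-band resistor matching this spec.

996 Ω = 996 × 10^0.
9 → white
9 → white
6 → blue
Multiplier 10^0 → black.
±1% tolerance → brown.

white, white, blue, black, brown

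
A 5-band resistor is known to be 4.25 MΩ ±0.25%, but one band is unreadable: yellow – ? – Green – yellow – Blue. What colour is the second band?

4250000 Ω = 425 × 10^4.
The second band gives digit 2 of the significand, and 2 is red.

red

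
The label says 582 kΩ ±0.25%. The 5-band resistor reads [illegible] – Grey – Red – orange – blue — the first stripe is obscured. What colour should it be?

green

582000 Ω = 582 × 10^3.
The first band gives digit 5 of the significand, and 5 is green.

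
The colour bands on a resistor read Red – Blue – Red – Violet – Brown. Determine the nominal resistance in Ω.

2620000000 Ω

Red → 2 (first significant figure)
Blue → 6 (second significant figure)
Red → 2 (third significant figure)
Violet → ×10^7 multiplier
262 × 10000000 = 2620000000 Ω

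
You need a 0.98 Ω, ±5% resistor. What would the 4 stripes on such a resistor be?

0.98 Ω = 98 × 10^-2.
9 → white
8 → grey
Multiplier 10^-2 → silver.
±5% tolerance → gold.

white, grey, silver, gold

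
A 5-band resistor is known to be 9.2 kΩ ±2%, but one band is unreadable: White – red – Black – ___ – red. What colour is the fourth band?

brown

9200 Ω = 920 × 10^1.
The fourth band is the multiplier, 10^1, which is brown.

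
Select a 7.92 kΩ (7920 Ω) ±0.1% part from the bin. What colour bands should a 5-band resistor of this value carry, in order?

7920 Ω = 792 × 10^1.
7 → violet
9 → white
2 → red
Multiplier 10^1 → brown.
±0.1% tolerance → violet.

violet, white, red, brown, violet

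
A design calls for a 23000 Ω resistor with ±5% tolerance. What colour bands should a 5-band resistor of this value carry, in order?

23000 Ω = 230 × 10^2.
2 → red
3 → orange
0 → black
Multiplier 10^2 → red.
±5% tolerance → gold.

red, orange, black, red, gold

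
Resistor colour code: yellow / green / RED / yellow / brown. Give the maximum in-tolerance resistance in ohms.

Yellow → 4 (first significant figure)
Green → 5 (second significant figure)
Red → 2 (third significant figure)
Yellow → ×10^4 multiplier
Brown → ±1% tolerance
452 × 10000 = 4520000 Ω
Maximum = 4520000 × (1 + 1/100) = 4565200 Ω.

4565200 Ω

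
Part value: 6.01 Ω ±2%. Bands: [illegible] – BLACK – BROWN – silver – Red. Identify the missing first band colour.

6.01 Ω = 601 × 10^-2.
The first band gives digit 6 of the significand, and 6 is blue.

blue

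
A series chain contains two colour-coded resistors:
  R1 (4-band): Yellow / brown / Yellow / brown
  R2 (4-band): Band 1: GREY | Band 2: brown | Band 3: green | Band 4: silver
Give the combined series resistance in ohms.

R1: yellow, brown → 41; yellow ×10^4 → 410000 Ω.
R2: grey, brown → 81; green ×10^5 → 8100000 Ω.
Series: 410000 + 8100000 = 8510000 Ω.

8510000 Ω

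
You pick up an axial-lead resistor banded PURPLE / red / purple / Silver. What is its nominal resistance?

720000000 Ω

Violet → 7 (first significant figure)
Red → 2 (second significant figure)
Violet → ×10^7 multiplier
72 × 10000000 = 720000000 Ω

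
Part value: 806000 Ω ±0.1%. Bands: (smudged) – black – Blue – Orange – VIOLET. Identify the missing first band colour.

grey

806000 Ω = 806 × 10^3.
The first band gives digit 8 of the significand, and 8 is grey.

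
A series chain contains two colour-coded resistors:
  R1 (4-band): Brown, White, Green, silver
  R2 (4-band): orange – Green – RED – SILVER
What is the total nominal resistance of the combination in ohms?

R1: brown, white → 19; green ×10^5 → 1900000 Ω.
R2: orange, green → 35; red ×10^2 → 3500 Ω.
Series: 1900000 + 3500 = 1903500 Ω.

1903500 Ω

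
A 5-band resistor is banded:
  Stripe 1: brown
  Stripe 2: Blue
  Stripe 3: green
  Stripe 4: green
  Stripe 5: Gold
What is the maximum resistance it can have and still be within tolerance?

Brown → 1 (first significant figure)
Blue → 6 (second significant figure)
Green → 5 (third significant figure)
Green → ×10^5 multiplier
Gold → ±5% tolerance
165 × 100000 = 16500000 Ω
Maximum = 16500000 × (1 + 5/100) = 17325000 Ω.

17325000 Ω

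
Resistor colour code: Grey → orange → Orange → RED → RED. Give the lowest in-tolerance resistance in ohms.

Grey → 8 (first significant figure)
Orange → 3 (second significant figure)
Orange → 3 (third significant figure)
Red → ×10^2 multiplier
Red → ±2% tolerance
833 × 100 = 83300 Ω
Lowest = 83300 × (1 − 2/100) = 81634 Ω.

81634 Ω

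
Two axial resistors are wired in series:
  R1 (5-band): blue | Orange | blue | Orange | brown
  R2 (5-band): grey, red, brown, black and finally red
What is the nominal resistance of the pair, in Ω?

R1: blue, orange, blue → 636; orange ×10^3 → 636000 Ω.
R2: grey, red, brown → 821; black ×1 → 821 Ω.
Series: 636000 + 821 = 636821 Ω.

636821 Ω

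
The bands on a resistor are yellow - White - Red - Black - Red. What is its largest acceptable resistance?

501.84 Ω

Yellow → 4 (first significant figure)
White → 9 (second significant figure)
Red → 2 (third significant figure)
Black → ×1 multiplier
Red → ±2% tolerance
492 × 1 = 492 Ω
Largest = 492 × (1 + 2/100) = 501.84 Ω.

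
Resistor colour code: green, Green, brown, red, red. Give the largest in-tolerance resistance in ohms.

56202 Ω

Green → 5 (first significant figure)
Green → 5 (second significant figure)
Brown → 1 (third significant figure)
Red → ×10^2 multiplier
Red → ±2% tolerance
551 × 100 = 55100 Ω
Largest = 55100 × (1 + 2/100) = 56202 Ω.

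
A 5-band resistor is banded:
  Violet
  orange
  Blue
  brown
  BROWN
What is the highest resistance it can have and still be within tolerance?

Violet → 7 (first significant figure)
Orange → 3 (second significant figure)
Blue → 6 (third significant figure)
Brown → ×10 multiplier
Brown → ±1% tolerance
736 × 10 = 7360 Ω
Highest = 7360 × (1 + 1/100) = 7433.6 Ω.

7433.6 Ω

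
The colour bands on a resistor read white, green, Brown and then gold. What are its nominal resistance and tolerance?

White → 9 (first significant figure)
Green → 5 (second significant figure)
Brown → ×10 multiplier
Gold → ±5% tolerance
95 × 10 = 950 Ω

950 Ω ±5%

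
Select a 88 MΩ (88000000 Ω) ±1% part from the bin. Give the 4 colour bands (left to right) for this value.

88000000 Ω = 88 × 10^6.
8 → grey
8 → grey
Multiplier 10^6 → blue.
±1% tolerance → brown.

grey, grey, blue, brown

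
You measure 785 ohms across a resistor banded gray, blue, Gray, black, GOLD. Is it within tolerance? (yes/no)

Grey → 8 (first significant figure)
Blue → 6 (second significant figure)
Grey → 8 (third significant figure)
Black → ×1 multiplier
Gold → ±5% tolerance
868 × 1 = 868 Ω
Allowed range: 824.6 Ω to 911.4 Ω.
785 ohms lies outside that range.

no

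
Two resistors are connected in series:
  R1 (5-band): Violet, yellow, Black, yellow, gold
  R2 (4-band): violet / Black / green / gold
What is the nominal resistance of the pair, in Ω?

14400000 Ω

R1: violet, yellow, black → 740; yellow ×10^4 → 7400000 Ω.
R2: violet, black → 70; green ×10^5 → 7000000 Ω.
Series: 7400000 + 7000000 = 14400000 Ω.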